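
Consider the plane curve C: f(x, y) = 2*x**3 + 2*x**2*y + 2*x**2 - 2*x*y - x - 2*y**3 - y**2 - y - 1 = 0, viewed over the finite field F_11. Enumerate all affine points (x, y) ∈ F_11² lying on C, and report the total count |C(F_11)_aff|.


Affine F_11-points: {(2, 3), (2, 6), (2, 7), (4, 9), (5, 1), (5, 2), (6, 5), (7, 8), (10, 0), (10, 1), (10, 4)}; count = 11.

For each of the 121 pairs (x, y) ∈ F_11², evaluate f(x, y) mod 11. Record the zeros.
  x = 0: [0↦10, 1↦6, 2↦10, 3↦10, 4↦5, 5↦5, 6↦9, 7↦5, 8↦3, 9↦2, 10↦1]  zeros at y ∈ ∅
  x = 1: [0↦2, 1↦9, 2↦2, 3↦2, 4↦8, 5↦8, 6↦1, 7↦8, 8↦6, 9↦5, 10↦4]  zeros at y ∈ ∅
  x = 2: [0↦10, 1↦10, 2↦7, 3↦0, 4↦10, 5↦3, 6↦0, 7↦0, 8↦2, 9↦5, 10↦8]  zeros at y ∈ {3, 6, 7}
  x = 3: [0↦2, 1↦10, 2↦4, 3↦5, 4↦1, 5↦2, 6↦7, 7↦4, 8↦3, 9↦3, 10↦3]  zeros at y ∈ ∅
  x = 4: [0↦1, 1↦10, 2↦5, 3↦7, 4↦4, 5↦6, 6↦1, 7↦10, 8↦10, 9↦0, 10↦1]  zeros at y ∈ {9}
  x = 5: [0↦8, 1↦0, 2↦0, 3↦7, 4↦9, 5↦5, 6↦5, 7↦8, 8↦2, 9↦8, 10↦3]  zeros at y ∈ {1, 2}
  x = 6: [0↦2, 1↦3, 2↦1, 3↦6, 4↦6, 5↦0, 6↦9, 7↦10, 8↦2, 9↦6, 10↦10]  zeros at y ∈ {5}
  x = 7: [0↦6, 1↦9, 2↦9, 3↦5, 4↦7, 5↦3, 6↦3, 7↦6, 8↦0, 9↦6, 10↦1]  zeros at y ∈ {8}
  x = 8: [0↦10, 1↦8, 2↦3, 3↦5, 4↦2, 5↦4, 6↦10, 7↦8, 8↦8, 9↦9, 10↦10]  zeros at y ∈ ∅
  x = 9: [0↦4, 1↦1, 2↦6, 3↦7, 4↦3, 5↦4, 6↦9, 7↦6, 8↦5, 9↦5, 10↦5]  zeros at y ∈ ∅
  x = 10: [0↦0, 1↦0, 2↦8, 3↦1, 4↦0, 5↦4, 6↦1, 7↦1, 8↦3, 9↦6, 10↦9]  zeros at y ∈ {0, 1, 4}
Collecting zeros: affine points = {(2, 3), (2, 6), (2, 7), (4, 9), (5, 1), (5, 2), (6, 5), (7, 8), (10, 0), (10, 1), (10, 4)}.
Total count |C(F_11)_aff| = 11.


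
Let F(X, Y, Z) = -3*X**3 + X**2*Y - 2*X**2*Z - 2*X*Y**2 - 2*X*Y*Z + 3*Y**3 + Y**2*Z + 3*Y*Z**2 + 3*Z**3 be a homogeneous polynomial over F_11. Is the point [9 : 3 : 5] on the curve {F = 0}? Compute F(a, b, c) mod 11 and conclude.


F(9,3,5) ≡ 4 (mod 11); P is NOT on the curve.

Evaluate F(9, 3, 5) term-by-term (mod 11).
  -3*X**3 ↦ -3·729·1·1 = -2187
  X**2*Y ↦ 1·81·3·1 = 243
  -2*X**2*Z ↦ -2·81·1·5 = -810
  -2*X*Y**2 ↦ -2·9·9·1 = -162
  -2*X*Y*Z ↦ -2·9·3·5 = -270
  3*Y**3 ↦ 3·1·27·1 = 81
  Y**2*Z ↦ 1·1·9·5 = 45
  3*Y*Z**2 ↦ 3·1·3·25 = 225
  3*Z**3 ↦ 3·1·1·125 = 375
Sum: F(9, 3, 5) = (-2187) + (243) + (-810) + (-162) + (-270) + (81) + (45) + (225) + (375) = -2460.
Reducing mod 11: -2460 ≡ 4 (mod 11).
Since F(a, b, c) ≡ 4 ≠ 0 (mod 11), P does NOT lie on the curve.


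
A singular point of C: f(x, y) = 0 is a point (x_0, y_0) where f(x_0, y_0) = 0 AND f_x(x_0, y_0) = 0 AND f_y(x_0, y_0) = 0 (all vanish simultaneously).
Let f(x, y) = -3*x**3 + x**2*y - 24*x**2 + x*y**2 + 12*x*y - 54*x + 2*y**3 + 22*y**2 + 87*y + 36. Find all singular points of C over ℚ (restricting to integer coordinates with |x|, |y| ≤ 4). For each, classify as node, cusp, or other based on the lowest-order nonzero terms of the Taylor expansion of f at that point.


Singular points: {(-3, -3)}; classification: cusp.

Compute partial derivatives:
  f_x = -9*x**2 + 2*x*y - 48*x + y**2 + 12*y - 54.
  f_y = x**2 + 2*x*y + 12*x + 6*y**2 + 44*y + 87.
Scan x_0 ∈ {−4, ..., 4}. For each x_0, f_y(x_0, y) is a polynomial in y; find its integer roots y ∈ {−4, ..., 4}, then test f_x and f at those candidates.
  x = -4: f_y(-4, y) = 6*y**2 + 36*y + 55; no integer root y with |y| ≤ 4.
  x = -3: f_y(-3, y) = 6*y**2 + 38*y + 60; vanishes at y ∈ {-3}. (-3, -3): f_x = 0, f = 0 — SINGULAR.
  x = -2: f_y(-2, y) = 6*y**2 + 40*y + 67; no integer root y with |y| ≤ 4.
  x = -1: f_y(-1, y) = 6*y**2 + 42*y + 76; no integer root y with |y| ≤ 4.
  x = 0: f_y(0, y) = 6*y**2 + 44*y + 87; no integer root y with |y| ≤ 4.
  x = 1: f_y(1, y) = 6*y**2 + 46*y + 100; no integer root y with |y| ≤ 4.
  x = 2: f_y(2, y) = 6*y**2 + 48*y + 115; no integer root y with |y| ≤ 4.
  x = 3: f_y(3, y) = 6*y**2 + 50*y + 132; no integer root y with |y| ≤ 4.
  x = 4: f_y(4, y) = 6*y**2 + 52*y + 151; no integer root y with |y| ≤ 4.
Only singular point on the grid: (-3, -3).
Classify: substitute x = -3 + u, y = -3 + v and expand: f = -3*u**3 + u**2*v + u*v**2 + 2*v**3 + v**2.
No constant or linear terms (consistent with a singular point). Quadratic part: v**2. Cubic part: -3*u**3 + u**2*v + u*v**2 + 2*v**3.
The quadratic part v**2 is a perfect square, so there is a single (double) tangent line v = 0, i.e. y = -3. Restricting the cubic part to that line (v = 0) leaves -3*u**3 ≠ 0, so f is not divisible by v and the branch is v² ≈ 3*u**3 to lowest order — this is a cusp.
Classification: cusp.


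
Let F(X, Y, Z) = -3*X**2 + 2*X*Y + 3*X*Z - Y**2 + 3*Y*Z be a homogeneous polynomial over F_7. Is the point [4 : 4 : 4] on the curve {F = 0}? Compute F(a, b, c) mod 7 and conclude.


F(4,4,4) ≡ 1 (mod 7); P is NOT on the curve.

Evaluate F(4, 4, 4) term-by-term (mod 7).
  -3*X**2 ↦ -3·16·1·1 = -48
  2*X*Y ↦ 2·4·4·1 = 32
  3*X*Z ↦ 3·4·1·4 = 48
  -Y**2 ↦ -1·1·16·1 = -16
  3*Y*Z ↦ 3·1·4·4 = 48
Sum: F(4, 4, 4) = (-48) + (32) + (48) + (-16) + (48) = 64.
Reducing mod 7: 64 ≡ 1 (mod 7).
Since F(a, b, c) ≡ 1 ≠ 0 (mod 7), P does NOT lie on the curve.


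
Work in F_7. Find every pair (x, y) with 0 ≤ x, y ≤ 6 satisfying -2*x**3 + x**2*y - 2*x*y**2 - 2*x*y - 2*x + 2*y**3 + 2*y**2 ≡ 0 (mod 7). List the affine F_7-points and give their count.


Affine F_7-points: {(0, 0), (0, 6), (3, 5), (4, 3), (6, 2)}; count = 5.

For each of the 49 pairs (x, y) ∈ F_7², evaluate f(x, y) mod 7. Record the zeros.
  x = 0: [0↦0, 1↦4, 2↦3, 3↦2, 4↦6, 5↦6, 6↦0]  zeros at y ∈ {0, 6}
  x = 1: [0↦3, 1↦4, 2↦3, 3↦5, 4↦1, 5↦3, 6↦2]  zeros at y ∈ ∅
  x = 2: [0↦1, 1↦1, 2↦2, 3↦2, 4↦6, 5↦5, 6↦4]  zeros at y ∈ ∅
  x = 3: [0↦3, 1↦4, 2↦2, 3↦2, 4↦2, 5↦0, 6↦1]  zeros at y ∈ {5}
  x = 4: [0↦4, 1↦1, 2↦5, 3↦0, 4↦5, 5↦4, 6↦2]  zeros at y ∈ {3}
  x = 5: [0↦6, 1↦1, 2↦6, 3↦5, 4↦3, 5↦5, 6↦2]  zeros at y ∈ ∅
  x = 6: [0↦4, 1↦6, 2↦0, 3↦5, 4↦5, 5↦5, 6↦3]  zeros at y ∈ {2}
Collecting zeros: affine points = {(0, 0), (0, 6), (3, 5), (4, 3), (6, 2)}.
Total count |C(F_7)_aff| = 5.


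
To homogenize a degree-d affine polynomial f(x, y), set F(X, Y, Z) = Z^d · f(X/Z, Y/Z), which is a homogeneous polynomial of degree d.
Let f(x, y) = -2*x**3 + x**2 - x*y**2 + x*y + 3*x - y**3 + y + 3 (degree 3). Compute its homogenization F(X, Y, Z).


F(X, Y, Z) = -2*X**3 + X**2*Z - X*Y**2 + X*Y*Z + 3*X*Z**2 - Y**3 + Y*Z**2 + 3*Z**3

deg(f) = 3.
Substitute x = X/Z, y = Y/Z into f, then multiply by Z^3.
  monomial -2·x^3·y^0 ↦ -2·X^3·Y^0·Z^0.
  monomial 1·x^2·y^0 ↦ 1·X^2·Y^0·Z^1.
  monomial -1·x^1·y^2 ↦ -1·X^1·Y^2·Z^0.
  monomial 1·x^1·y^1 ↦ 1·X^1·Y^1·Z^1.
  monomial 3·x^1·y^0 ↦ 3·X^1·Y^0·Z^2.
  monomial -1·x^0·y^3 ↦ -1·X^0·Y^3·Z^0.
  monomial 1·x^0·y^1 ↦ 1·X^0·Y^1·Z^2.
  monomial 3·x^0·y^0 ↦ 3·X^0·Y^0·Z^3.
Collecting: F(X, Y, Z) = -2*X**3 + X**2*Z - X*Y**2 + X*Y*Z + 3*X*Z**2 - Y**3 + Y*Z**2 + 3*Z**3.


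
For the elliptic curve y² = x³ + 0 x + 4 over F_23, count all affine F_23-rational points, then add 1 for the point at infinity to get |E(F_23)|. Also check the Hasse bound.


Affine points = {(0, 2), (0, 21), (2, 9), (2, 14), (3, 10), (3, 13), (6, 6), (6, 17), (7, 5), (7, 18), (11, 1), (11, 22), (13, 4), (13, 19), (16, 11), (16, 12), (17, 8), (17, 15), (19, 3), (19, 20), (20, 0), (22, 7), (22, 16)}; affine count = 23; |E(F_23)| = 24.

Discriminant check: Δ ∝ 4a³ + 27b² = 4·0³ + 27·4² = 4·0 + 27·16 ≡ 18 (mod 23). Nonzero ⇒ E is nonsingular.
For each x ∈ F_23, compute rhs = x³ + 0·x + 4 mod 23, then count y ∈ F_23 with y² ≡ rhs.
  x = 0: rhs = 4, matching y values: 2, 21 (2 points).
  x = 1: rhs = 5, matching y values: none (0 points).
  x = 2: rhs = 12, matching y values: 9, 14 (2 points).
  x = 3: rhs = 8, matching y values: 10, 13 (2 points).
  x = 4: rhs = 22, matching y values: none (0 points).
  x = 5: rhs = 14, matching y values: none (0 points).
  x = 6: rhs = 13, matching y values: 6, 17 (2 points).
  x = 7: rhs = 2, matching y values: 5, 18 (2 points).
  x = 8: rhs = 10, matching y values: none (0 points).
  x = 9: rhs = 20, matching y values: none (0 points).
  x = 10: rhs = 15, matching y values: none (0 points).
  x = 11: rhs = 1, matching y values: 1, 22 (2 points).
  x = 12: rhs = 7, matching y values: none (0 points).
  x = 13: rhs = 16, matching y values: 4, 19 (2 points).
  x = 14: rhs = 11, matching y values: none (0 points).
  x = 15: rhs = 21, matching y values: none (0 points).
  x = 16: rhs = 6, matching y values: 11, 12 (2 points).
  x = 17: rhs = 18, matching y values: 8, 15 (2 points).
  x = 18: rhs = 17, matching y values: none (0 points).
  x = 19: rhs = 9, matching y values: 3, 20 (2 points).
  x = 20: rhs = 0, matching y values: 0 (1 points).
  x = 21: rhs = 19, matching y values: none (0 points).
  x = 22: rhs = 3, matching y values: 7, 16 (2 points).
Total affine count: 23.
Full point count |E(F_23)| = 23 + 1 = 24.
Hasse bound: |24 − (23+1)| = |0| = 0 ≤ 2√23 ≈ 9.5917 ✓.


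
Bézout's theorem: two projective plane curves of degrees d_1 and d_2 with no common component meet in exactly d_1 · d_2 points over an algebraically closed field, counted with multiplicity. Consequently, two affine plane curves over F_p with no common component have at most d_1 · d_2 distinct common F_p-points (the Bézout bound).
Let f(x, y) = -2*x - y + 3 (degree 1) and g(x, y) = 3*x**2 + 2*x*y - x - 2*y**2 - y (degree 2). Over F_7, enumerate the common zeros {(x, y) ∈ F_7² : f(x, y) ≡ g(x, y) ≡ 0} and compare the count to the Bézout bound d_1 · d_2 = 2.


Common zeros: {(0, 3), (5, 0)}; count = 2; Bézout bound = 2.

deg(f) = 1, deg(g) = 2, so Bézout bound = 2.
Scan x ∈ F_7. For each x, list the y ∈ F_7 with f(x, y) ≡ 0 and those with g(x, y) ≡ 0 (mod 7); the common zeros in that column are the intersection.
  x = 0: f ≡ 0 at y ∈ {3}; g ≡ 0 at y ∈ {0, 3}; common: {3}.
  x = 1: f ≡ 0 at y ∈ {1}; g ≡ 0 at y ∈ ∅; common: ∅.
  x = 2: f ≡ 0 at y ∈ {6}; g ≡ 0 at y ∈ ∅; common: ∅.
  x = 3: f ≡ 0 at y ∈ {4}; g ≡ 0 at y ∈ {3}; common: ∅.
  x = 4: f ≡ 0 at y ∈ {2}; g ≡ 0 at y ∈ {1, 6}; common: ∅.
  x = 5: f ≡ 0 at y ∈ {0}; g ≡ 0 at y ∈ {0, 1}; common: {0}.
  x = 6: f ≡ 0 at y ∈ {5}; g ≡ 0 at y ∈ ∅; common: ∅.
Collecting: common zeros = {(0, 3), (5, 0)}, so the count is 2.
Comparison with the Bézout bound: 2 ≤ 2 = deg(f)·deg(g), as expected for curves with no common component (the bound is attained).


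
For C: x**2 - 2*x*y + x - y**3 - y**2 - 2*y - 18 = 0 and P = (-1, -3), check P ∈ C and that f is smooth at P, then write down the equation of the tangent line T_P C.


Tangent line at P: 5*x - 21*y - 58 = 0.

Step 1: f(-1, -3) = 0, so P lies on C.
Step 2: partial derivatives
  f_x(x, y) = 2*x - 2*y + 1, f_y(x, y) = -2*x - 3*y**2 - 2*y - 2.
  f_x(P) = 5, f_y(P) = -21 (gradient nonzero, so P is smooth).
Step 3: tangent line at P: 5·(x − -1) + -21·(y − -3) = 0.
Expanding: 5*x - 21*y - 58 = 0.


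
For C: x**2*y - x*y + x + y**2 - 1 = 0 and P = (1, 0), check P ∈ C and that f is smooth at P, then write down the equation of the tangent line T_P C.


Tangent line at P: x - 1 = 0.

Step 1: f(1, 0) = 0, so P lies on C.
Step 2: partial derivatives
  f_x(x, y) = 2*x*y - y + 1, f_y(x, y) = x**2 - x + 2*y.
  f_x(P) = 1, f_y(P) = 0 (gradient nonzero, so P is smooth).
Step 3: tangent line at P: 1·(x − 1) + 0·(y − 0) = 0.
Expanding: x - 1 = 0.


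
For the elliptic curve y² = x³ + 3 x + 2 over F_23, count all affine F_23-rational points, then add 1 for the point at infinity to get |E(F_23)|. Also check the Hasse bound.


Affine points = {(0, 5), (0, 18), (1, 11), (1, 12), (2, 4), (2, 19), (4, 3), (4, 20), (5, 2), (5, 21), (6, 11), (6, 12), (8, 3), (8, 20), (11, 3), (11, 20), (12, 8), (12, 15), (15, 8), (15, 15), (16, 11), (16, 12), (18, 0), (19, 8), (19, 15), (20, 9), (20, 14)}; affine count = 27; |E(F_23)| = 28.

Discriminant check: Δ ∝ 4a³ + 27b² = 4·3³ + 27·2² = 4·27 + 27·4 ≡ 9 (mod 23). Nonzero ⇒ E is nonsingular.
For each x ∈ F_23, compute rhs = x³ + 3·x + 2 mod 23, then count y ∈ F_23 with y² ≡ rhs.
  x = 0: rhs = 2, matching y values: 5, 18 (2 points).
  x = 1: rhs = 6, matching y values: 11, 12 (2 points).
  x = 2: rhs = 16, matching y values: 4, 19 (2 points).
  x = 3: rhs = 15, matching y values: none (0 points).
  x = 4: rhs = 9, matching y values: 3, 20 (2 points).
  x = 5: rhs = 4, matching y values: 2, 21 (2 points).
  x = 6: rhs = 6, matching y values: 11, 12 (2 points).
  x = 7: rhs = 21, matching y values: none (0 points).
  x = 8: rhs = 9, matching y values: 3, 20 (2 points).
  x = 9: rhs = 22, matching y values: none (0 points).
  x = 10: rhs = 20, matching y values: none (0 points).
  x = 11: rhs = 9, matching y values: 3, 20 (2 points).
  x = 12: rhs = 18, matching y values: 8, 15 (2 points).
  x = 13: rhs = 7, matching y values: none (0 points).
  x = 14: rhs = 5, matching y values: none (0 points).
  x = 15: rhs = 18, matching y values: 8, 15 (2 points).
  x = 16: rhs = 6, matching y values: 11, 12 (2 points).
  x = 17: rhs = 21, matching y values: none (0 points).
  x = 18: rhs = 0, matching y values: 0 (1 points).
  x = 19: rhs = 18, matching y values: 8, 15 (2 points).
  x = 20: rhs = 12, matching y values: 9, 14 (2 points).
  x = 21: rhs = 11, matching y values: none (0 points).
  x = 22: rhs = 21, matching y values: none (0 points).
Total affine count: 27.
Full point count |E(F_23)| = 27 + 1 = 28.
Hasse bound: |28 − (23+1)| = |4| = 4 ≤ 2√23 ≈ 9.5917 ✓.


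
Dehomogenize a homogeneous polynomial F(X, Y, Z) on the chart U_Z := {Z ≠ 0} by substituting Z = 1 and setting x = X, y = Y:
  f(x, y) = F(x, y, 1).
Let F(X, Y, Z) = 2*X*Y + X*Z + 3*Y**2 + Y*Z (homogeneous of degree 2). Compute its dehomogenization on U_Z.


f(x, y) = 2*x*y + x + 3*y**2 + y

On U_Z we set Z = 1. Each monomial c·X^i·Y^j·Z^k in F becomes c·x^i·y^j·1^k = c·x^i·y^j.
Substituting Z = 1: F(X, Y, 1) = 2*x*y + x + 3*y**2 + y.
Note: deg(f) ≤ deg(F) = 2; strict inequality happens when F is divisible by Z (lost terms).


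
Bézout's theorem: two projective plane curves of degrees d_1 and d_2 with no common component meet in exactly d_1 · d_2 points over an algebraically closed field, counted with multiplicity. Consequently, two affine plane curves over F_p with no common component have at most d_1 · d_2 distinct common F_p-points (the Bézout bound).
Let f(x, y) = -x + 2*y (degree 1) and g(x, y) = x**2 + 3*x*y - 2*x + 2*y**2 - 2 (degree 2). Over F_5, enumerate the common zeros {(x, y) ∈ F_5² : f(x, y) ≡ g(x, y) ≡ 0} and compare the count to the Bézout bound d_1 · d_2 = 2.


Common zeros: ∅; count = 0; Bézout bound = 2.

deg(f) = 1, deg(g) = 2, so Bézout bound = 2.
Scan x ∈ F_5. For each x, list the y ∈ F_5 with f(x, y) ≡ 0 and those with g(x, y) ≡ 0 (mod 5); the common zeros in that column are the intersection.
  x = 0: f ≡ 0 at y ∈ {0}; g ≡ 0 at y ∈ {1, 4}; common: ∅.
  x = 1: f ≡ 0 at y ∈ {3}; g ≡ 0 at y ∈ ∅; common: ∅.
  x = 2: f ≡ 0 at y ∈ {1}; g ≡ 0 at y ∈ ∅; common: ∅.
  x = 3: f ≡ 0 at y ∈ {4}; g ≡ 0 at y ∈ ∅; common: ∅.
  x = 4: f ≡ 0 at y ∈ {2}; g ≡ 0 at y ∈ {1, 3}; common: ∅.
Collecting: common zeros = ∅, so the count is 0.
Comparison with the Bézout bound: 0 ≤ 2 = deg(f)·deg(g), as expected for curves with no common component (the affine F_5-count falls short of the bound because intersections may lie at infinity, over extension fields, or carry multiplicity).


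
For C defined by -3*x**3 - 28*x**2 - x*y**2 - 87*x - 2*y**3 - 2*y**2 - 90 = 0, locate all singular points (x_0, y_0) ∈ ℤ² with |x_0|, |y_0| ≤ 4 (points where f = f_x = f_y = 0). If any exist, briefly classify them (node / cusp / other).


Singular points: {(-3, 0)}; classification: node.

Compute partial derivatives:
  f_x = -9*x**2 - 56*x - y**2 - 87.
  f_y = -2*x*y - 6*y**2 - 4*y.
Scan x_0 ∈ {−4, ..., 4}. For each x_0, f_y(x_0, y) is a polynomial in y; find its integer roots y ∈ {−4, ..., 4}, then test f_x and f at those candidates.
  x = -4: f_y(-4, y) = -6*y**2 + 4*y; vanishes at y ∈ {0}. (-4, 0): f_x = -7 ≠ 0.
  x = -3: f_y(-3, y) = -6*y**2 + 2*y; vanishes at y ∈ {0}. (-3, 0): f_x = 0, f = 0 — SINGULAR.
  x = -2: f_y(-2, y) = -6*y**2; vanishes at y ∈ {0}. (-2, 0): f_x = -11 ≠ 0.
  x = -1: f_y(-1, y) = -6*y**2 - 2*y; vanishes at y ∈ {0}. (-1, 0): f_x = -40 ≠ 0.
  x = 0: f_y(0, y) = -6*y**2 - 4*y; vanishes at y ∈ {0}. (0, 0): f_x = -87 ≠ 0.
  x = 1: f_y(1, y) = -6*y**2 - 6*y; vanishes at y ∈ {-1, 0}. (1, -1): f_x = -153 ≠ 0; (1, 0): f_x = -152 ≠ 0.
  x = 2: f_y(2, y) = -6*y**2 - 8*y; vanishes at y ∈ {0}. (2, 0): f_x = -235 ≠ 0.
  x = 3: f_y(3, y) = -6*y**2 - 10*y; vanishes at y ∈ {0}. (3, 0): f_x = -336 ≠ 0.
  x = 4: f_y(4, y) = -6*y**2 - 12*y; vanishes at y ∈ {-2, 0}. (4, -2): f_x = -459 ≠ 0; (4, 0): f_x = -455 ≠ 0.
Only singular point on the grid: (-3, 0).
Classify: substitute x = -3 + u, y = 0 + v and expand: f = -3*u**3 - u**2 - u*v**2 - 2*v**3 + v**2.
No constant or linear terms (consistent with a singular point). Quadratic part: -u**2 + v**2. Cubic part: -3*u**3 - u*v**2 - 2*v**3.
The quadratic part v**2 - u**2 = (v − u)(v + u) splits into two distinct linear factors, so there are two distinct tangent lines y − 0 = ±(x − -3) — this is a node (ordinary double point).
Classification: node.


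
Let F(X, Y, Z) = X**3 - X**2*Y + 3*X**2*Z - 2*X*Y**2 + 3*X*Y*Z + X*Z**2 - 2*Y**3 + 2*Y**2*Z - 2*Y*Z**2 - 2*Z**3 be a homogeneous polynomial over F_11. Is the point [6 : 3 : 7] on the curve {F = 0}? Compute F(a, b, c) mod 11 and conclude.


F(6,3,7) ≡ 3 (mod 11); P is NOT on the curve.

Evaluate F(6, 3, 7) term-by-term (mod 11).
  X**3 ↦ 1·216·1·1 = 216
  -X**2*Y ↦ -1·36·3·1 = -108
  3*X**2*Z ↦ 3·36·1·7 = 756
  -2*X*Y**2 ↦ -2·6·9·1 = -108
  3*X*Y*Z ↦ 3·6·3·7 = 378
  X*Z**2 ↦ 1·6·1·49 = 294
  -2*Y**3 ↦ -2·1·27·1 = -54
  2*Y**2*Z ↦ 2·1·9·7 = 126
  -2*Y*Z**2 ↦ -2·1·3·49 = -294
  -2*Z**3 ↦ -2·1·1·343 = -686
Sum: F(6, 3, 7) = (216) + (-108) + (756) + (-108) + (378) + (294) + (-54) + (126) + (-294) + (-686) = 520.
Reducing mod 11: 520 ≡ 3 (mod 11).
Since F(a, b, c) ≡ 3 ≠ 0 (mod 11), P does NOT lie on the curve.


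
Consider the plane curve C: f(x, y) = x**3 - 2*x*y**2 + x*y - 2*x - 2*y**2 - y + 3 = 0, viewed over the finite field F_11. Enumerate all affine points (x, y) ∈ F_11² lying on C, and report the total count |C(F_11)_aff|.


Affine F_11-points: {(0, 1), (0, 4), (2, 3), (2, 10), (4, 3), (4, 5), (5, 1), (5, 3), (6, 1), (6, 8), (10, 2)}; count = 11.

For each of the 121 pairs (x, y) ∈ F_11², evaluate f(x, y) mod 11. Record the zeros.
  x = 0: [0↦3, 1↦0, 2↦4, 3↦4, 4↦0, 5↦3, 6↦2, 7↦8, 8↦10, 9↦8, 10↦2]  zeros at y ∈ {1, 4}
  x = 1: [0↦2, 1↦9, 2↦8, 3↦10, 4↦4, 5↦1, 6↦1, 7↦4, 8↦10, 9↦8, 10↦9]  zeros at y ∈ ∅
  x = 2: [0↦7, 1↦2, 2↦7, 3↦0, 4↦3, 5↦5, 6↦6, 7↦6, 8↦5, 9↦3, 10↦0]  zeros at y ∈ {3, 10}
  x = 3: [0↦2, 1↦7, 2↦7, 3↦2, 4↦3, 5↦10, 6↦1, 7↦9, 8↦1, 9↦10, 10↦3]  zeros at y ∈ ∅
  x = 4: [0↦4, 1↦8, 2↦3, 3↦0, 4↦10, 5↦0, 6↦3, 7↦8, 8↦4, 9↦2, 10↦2]  zeros at y ∈ {3, 5}
  x = 5: [0↦8, 1↦0, 2↦1, 3↦0, 4↦8, 5↦3, 6↦7, 7↦9, 8↦9, 9↦7, 10↦3]  zeros at y ∈ {1, 3}
  x = 6: [0↦9, 1↦0, 2↦7, 3↦8, 4↦3, 5↦3, 6↦8, 7↦7, 8↦0, 9↦9, 10↦1]  zeros at y ∈ {1, 8}
  x = 7: [0↦2, 1↦3, 2↦5, 3↦8, 4↦1, 5↦6, 6↦1, 7↦8, 8↦5, 9↦3, 10↦2]  zeros at y ∈ ∅
  x = 8: [0↦4, 1↦4, 2↦1, 3↦6, 4↦8, 5↦7, 6↦3, 7↦7, 8↦8, 9↦6, 10↦1]  zeros at y ∈ ∅
  x = 9: [0↦10, 1↦9, 2↦1, 3↦8, 4↦8, 5↦1, 6↦9, 7↦10, 8↦4, 9↦2, 10↦4]  zeros at y ∈ ∅
  x = 10: [0↦4, 1↦2, 2↦0, 3↦9, 4↦7, 5↦5, 6↦3, 7↦1, 8↦10, 9↦8, 10↦6]  zeros at y ∈ {2}
Collecting zeros: affine points = {(0, 1), (0, 4), (2, 3), (2, 10), (4, 3), (4, 5), (5, 1), (5, 3), (6, 1), (6, 8), (10, 2)}.
Total count |C(F_11)_aff| = 11.


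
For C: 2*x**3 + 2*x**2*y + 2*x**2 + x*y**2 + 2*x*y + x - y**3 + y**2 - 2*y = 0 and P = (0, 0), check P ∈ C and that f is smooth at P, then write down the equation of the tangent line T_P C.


Tangent line at P: x - 2*y = 0.

Step 1: f(0, 0) = 0, so P lies on C.
Step 2: partial derivatives
  f_x(x, y) = 6*x**2 + 4*x*y + 4*x + y**2 + 2*y + 1, f_y(x, y) = 2*x**2 + 2*x*y + 2*x - 3*y**2 + 2*y - 2.
  f_x(P) = 1, f_y(P) = -2 (gradient nonzero, so P is smooth).
Step 3: tangent line at P: 1·(x − 0) + -2·(y − 0) = 0.
Expanding: x - 2*y = 0.


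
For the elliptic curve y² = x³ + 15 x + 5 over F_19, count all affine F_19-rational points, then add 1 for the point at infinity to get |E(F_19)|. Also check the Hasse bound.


Affine points = {(0, 9), (0, 10), (2, 9), (2, 10), (3, 1), (3, 18), (6, 8), (6, 11), (7, 4), (7, 15), (11, 0), (16, 3), (16, 16), (17, 9), (17, 10)}; affine count = 15; |E(F_19)| = 16.

Discriminant check: Δ ∝ 4a³ + 27b² = 4·15³ + 27·5² = 4·3375 + 27·25 ≡ 1 (mod 19). Nonzero ⇒ E is nonsingular.
For each x ∈ F_19, compute rhs = x³ + 15·x + 5 mod 19, then count y ∈ F_19 with y² ≡ rhs.
  x = 0: rhs = 5, matching y values: 9, 10 (2 points).
  x = 1: rhs = 2, matching y values: none (0 points).
  x = 2: rhs = 5, matching y values: 9, 10 (2 points).
  x = 3: rhs = 1, matching y values: 1, 18 (2 points).
  x = 4: rhs = 15, matching y values: none (0 points).
  x = 5: rhs = 15, matching y values: none (0 points).
  x = 6: rhs = 7, matching y values: 8, 11 (2 points).
  x = 7: rhs = 16, matching y values: 4, 15 (2 points).
  x = 8: rhs = 10, matching y values: none (0 points).
  x = 9: rhs = 14, matching y values: none (0 points).
  x = 10: rhs = 15, matching y values: none (0 points).
  x = 11: rhs = 0, matching y values: 0 (1 points).
  x = 12: rhs = 13, matching y values: none (0 points).
  x = 13: rhs = 3, matching y values: none (0 points).
  x = 14: rhs = 14, matching y values: none (0 points).
  x = 15: rhs = 14, matching y values: none (0 points).
  x = 16: rhs = 9, matching y values: 3, 16 (2 points).
  x = 17: rhs = 5, matching y values: 9, 10 (2 points).
  x = 18: rhs = 8, matching y values: none (0 points).
Total affine count: 15.
Full point count |E(F_19)| = 15 + 1 = 16.
Hasse bound: |16 − (19+1)| = |-4| = 4 ≤ 2√19 ≈ 8.7178 ✓.


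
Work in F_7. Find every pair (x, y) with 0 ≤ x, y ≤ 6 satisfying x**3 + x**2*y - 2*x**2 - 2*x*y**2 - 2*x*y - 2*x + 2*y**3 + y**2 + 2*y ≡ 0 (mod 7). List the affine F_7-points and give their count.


Affine F_7-points: {(0, 0), (1, 6), (2, 4), (5, 5)}; count = 4.

For each of the 49 pairs (x, y) ∈ F_7², evaluate f(x, y) mod 7. Record the zeros.
  x = 0: [0↦0, 1↦5, 2↦3, 3↦6, 4↦5, 5↦5, 6↦4]  zeros at y ∈ {0}
  x = 1: [0↦4, 1↦6, 2↦4, 3↦3, 4↦1, 5↦3, 6↦0]  zeros at y ∈ {6}
  x = 2: [0↦3, 1↦4, 2↦4, 3↦1, 4↦0, 5↦6, 6↦3]  zeros at y ∈ {4}
  x = 3: [0↦3, 1↦5, 2↦2, 3↦6, 4↦1, 5↦6, 6↦5]  zeros at y ∈ ∅
  x = 4: [0↦3, 1↦1, 2↦4, 3↦3, 4↦3, 5↦2, 6↦5]  zeros at y ∈ ∅
  x = 5: [0↦2, 1↦5, 2↦2, 3↦5, 4↦5, 5↦0, 6↦2]  zeros at y ∈ {5}
  x = 6: [0↦6, 1↦2, 2↦2, 3↦4, 4↦6, 5↦6, 6↦2]  zeros at y ∈ ∅
Collecting zeros: affine points = {(0, 0), (1, 6), (2, 4), (5, 5)}.
Total count |C(F_7)_aff| = 4.


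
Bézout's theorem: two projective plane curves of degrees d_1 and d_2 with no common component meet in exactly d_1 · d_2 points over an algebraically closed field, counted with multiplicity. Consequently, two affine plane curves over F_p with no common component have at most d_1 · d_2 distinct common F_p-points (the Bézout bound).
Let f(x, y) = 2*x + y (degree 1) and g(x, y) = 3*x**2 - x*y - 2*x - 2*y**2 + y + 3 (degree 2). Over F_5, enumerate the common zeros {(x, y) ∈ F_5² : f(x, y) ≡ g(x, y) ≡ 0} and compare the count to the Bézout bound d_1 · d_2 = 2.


Common zeros: ∅; count = 0; Bézout bound = 2.

deg(f) = 1, deg(g) = 2, so Bézout bound = 2.
Scan x ∈ F_5. For each x, list the y ∈ F_5 with f(x, y) ≡ 0 and those with g(x, y) ≡ 0 (mod 5); the common zeros in that column are the intersection.
  x = 0: f ≡ 0 at y ∈ {0}; g ≡ 0 at y ∈ {4}; common: ∅.
  x = 1: f ≡ 0 at y ∈ {3}; g ≡ 0 at y ∈ ∅; common: ∅.
  x = 2: f ≡ 0 at y ∈ {1}; g ≡ 0 at y ∈ {3, 4}; common: ∅.
  x = 3: f ≡ 0 at y ∈ {4}; g ≡ 0 at y ∈ {1, 3}; common: ∅.
  x = 4: f ≡ 0 at y ∈ {2}; g ≡ 0 at y ∈ ∅; common: ∅.
Collecting: common zeros = ∅, so the count is 0.
Comparison with the Bézout bound: 0 ≤ 2 = deg(f)·deg(g), as expected for curves with no common component (the affine F_5-count falls short of the bound because intersections may lie at infinity, over extension fields, or carry multiplicity).


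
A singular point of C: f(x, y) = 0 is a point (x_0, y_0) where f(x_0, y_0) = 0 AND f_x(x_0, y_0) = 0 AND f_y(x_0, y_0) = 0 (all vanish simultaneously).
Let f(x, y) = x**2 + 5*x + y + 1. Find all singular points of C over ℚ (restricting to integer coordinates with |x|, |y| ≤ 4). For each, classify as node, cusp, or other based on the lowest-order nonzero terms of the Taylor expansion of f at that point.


No singular points in the scanned grid; C is smooth there.

Compute partial derivatives:
  f_x = 2*x + 5.
  f_y = 1.
f_y = 1 is a nonzero constant, so f_y never vanishes: no point (x, y) can satisfy f = f_x = f_y = 0. In particular no (x, y) ∈ {−4, ..., 4}² is singular; the curve is smooth.


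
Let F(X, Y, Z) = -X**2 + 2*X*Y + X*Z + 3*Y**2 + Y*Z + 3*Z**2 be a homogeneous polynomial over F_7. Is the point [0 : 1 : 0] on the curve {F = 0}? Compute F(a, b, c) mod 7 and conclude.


F(0,1,0) ≡ 3 (mod 7); P is NOT on the curve.

Evaluate F(0, 1, 0) term-by-term (mod 7).
  -X**2 ↦ -1·0·1·1 = 0
  2*X*Y ↦ 2·0·1·1 = 0
  X*Z ↦ 1·0·1·0 = 0
  3*Y**2 ↦ 3·1·1·1 = 3
  Y*Z ↦ 1·1·1·0 = 0
  3*Z**2 ↦ 3·1·1·0 = 0
Sum: F(0, 1, 0) = (0) + (0) + (0) + (3) + (0) + (0) = 3.
Reducing mod 7: 3 ≡ 3 (mod 7).
Since F(a, b, c) ≡ 3 ≠ 0 (mod 7), P does NOT lie on the curve.


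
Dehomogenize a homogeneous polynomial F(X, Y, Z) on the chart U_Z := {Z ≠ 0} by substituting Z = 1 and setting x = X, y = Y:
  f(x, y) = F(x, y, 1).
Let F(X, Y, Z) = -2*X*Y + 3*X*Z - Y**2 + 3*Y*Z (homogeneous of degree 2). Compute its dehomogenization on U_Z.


f(x, y) = -2*x*y + 3*x - y**2 + 3*y

On U_Z we set Z = 1. Each monomial c·X^i·Y^j·Z^k in F becomes c·x^i·y^j·1^k = c·x^i·y^j.
Substituting Z = 1: F(X, Y, 1) = -2*x*y + 3*x - y**2 + 3*y.
Note: deg(f) ≤ deg(F) = 2; strict inequality happens when F is divisible by Z (lost terms).


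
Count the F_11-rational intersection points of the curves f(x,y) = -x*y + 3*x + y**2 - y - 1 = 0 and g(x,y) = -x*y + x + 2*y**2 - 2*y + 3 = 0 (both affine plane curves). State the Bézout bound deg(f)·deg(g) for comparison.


Common zeros: {(6, 6)}; count = 1; Bézout bound = 4.

deg(f) = 2, deg(g) = 2, so Bézout bound = 4.
Scan x ∈ F_11. For each x, list the y ∈ F_11 with f(x, y) ≡ 0 and those with g(x, y) ≡ 0 (mod 11); the common zeros in that column are the intersection.
  x = 0: f ≡ 0 at y ∈ {4, 8}; g ≡ 0 at y ∈ ∅; common: ∅.
  x = 1: f ≡ 0 at y ∈ ∅; g ≡ 0 at y ∈ ∅; common: ∅.
  x = 2: f ≡ 0 at y ∈ {7}; g ≡ 0 at y ∈ {3, 10}; common: ∅.
  x = 3: f ≡ 0 at y ∈ ∅; g ≡ 0 at y ∈ ∅; common: ∅.
  x = 4: f ≡ 0 at y ∈ {0, 5}; g ≡ 0 at y ∈ ∅; common: ∅.
  x = 5: f ≡ 0 at y ∈ ∅; g ≡ 0 at y ∈ ∅; common: ∅.
  x = 6: f ≡ 0 at y ∈ {1, 6}; g ≡ 0 at y ∈ {6, 9}; common: {6}.
  x = 7: f ≡ 0 at y ∈ ∅; g ≡ 0 at y ∈ {2, 8}; common: ∅.
  x = 8: f ≡ 0 at y ∈ {10}; g ≡ 0 at y ∈ {0, 5}; common: ∅.
  x = 9: f ≡ 0 at y ∈ ∅; g ≡ 0 at y ∈ {4, 7}; common: ∅.
  x = 10: f ≡ 0 at y ∈ {2, 9}; g ≡ 0 at y ∈ ∅; common: ∅.
Collecting: common zeros = {(6, 6)}, so the count is 1.
Comparison with the Bézout bound: 1 ≤ 4 = deg(f)·deg(g), as expected for curves with no common component (the affine F_11-count falls short of the bound because intersections may lie at infinity, over extension fields, or carry multiplicity).


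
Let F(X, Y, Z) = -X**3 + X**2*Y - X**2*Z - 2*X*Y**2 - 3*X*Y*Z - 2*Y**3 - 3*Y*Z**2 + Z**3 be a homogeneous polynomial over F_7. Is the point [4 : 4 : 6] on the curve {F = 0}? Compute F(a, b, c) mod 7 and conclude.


F(4,4,6) ≡ 5 (mod 7); P is NOT on the curve.

Evaluate F(4, 4, 6) term-by-term (mod 7).
  -X**3 ↦ -1·64·1·1 = -64
  X**2*Y ↦ 1·16·4·1 = 64
  -X**2*Z ↦ -1·16·1·6 = -96
  -2*X*Y**2 ↦ -2·4·16·1 = -128
  -3*X*Y*Z ↦ -3·4·4·6 = -288
  -2*Y**3 ↦ -2·1·64·1 = -128
  -3*Y*Z**2 ↦ -3·1·4·36 = -432
  Z**3 ↦ 1·1·1·216 = 216
Sum: F(4, 4, 6) = (-64) + (64) + (-96) + (-128) + (-288) + (-128) + (-432) + (216) = -856.
Reducing mod 7: -856 ≡ 5 (mod 7).
Since F(a, b, c) ≡ 5 ≠ 0 (mod 7), P does NOT lie on the curve.


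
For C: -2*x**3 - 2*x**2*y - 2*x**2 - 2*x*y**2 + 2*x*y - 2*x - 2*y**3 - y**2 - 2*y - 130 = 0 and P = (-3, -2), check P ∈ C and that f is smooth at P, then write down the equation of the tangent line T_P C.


Tangent line at P: -80*x - 70*y - 380 = 0.

Step 1: f(-3, -2) = 0, so P lies on C.
Step 2: partial derivatives
  f_x(x, y) = -6*x**2 - 4*x*y - 4*x - 2*y**2 + 2*y - 2, f_y(x, y) = -2*x**2 - 4*x*y + 2*x - 6*y**2 - 2*y - 2.
  f_x(P) = -80, f_y(P) = -70 (gradient nonzero, so P is smooth).
Step 3: tangent line at P: -80·(x − -3) + -70·(y − -2) = 0.
Expanding: -80*x - 70*y - 380 = 0.


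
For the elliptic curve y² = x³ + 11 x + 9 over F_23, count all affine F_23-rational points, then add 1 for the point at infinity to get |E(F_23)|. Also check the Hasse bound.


Affine points = {(0, 3), (0, 20), (2, 4), (2, 19), (3, 0), (4, 5), (4, 18), (9, 3), (9, 20), (11, 9), (11, 14), (12, 11), (12, 12), (13, 7), (13, 16), (14, 3), (14, 20), (16, 7), (16, 16), (17, 7), (17, 16), (18, 6), (18, 17), (19, 4), (19, 19), (20, 8), (20, 15), (21, 5), (21, 18)}; affine count = 29; |E(F_23)| = 30.

Discriminant check: Δ ∝ 4a³ + 27b² = 4·11³ + 27·9² = 4·1331 + 27·81 ≡ 13 (mod 23). Nonzero ⇒ E is nonsingular.
For each x ∈ F_23, compute rhs = x³ + 11·x + 9 mod 23, then count y ∈ F_23 with y² ≡ rhs.
  x = 0: rhs = 9, matching y values: 3, 20 (2 points).
  x = 1: rhs = 21, matching y values: none (0 points).
  x = 2: rhs = 16, matching y values: 4, 19 (2 points).
  x = 3: rhs = 0, matching y values: 0 (1 points).
  x = 4: rhs = 2, matching y values: 5, 18 (2 points).
  x = 5: rhs = 5, matching y values: none (0 points).
  x = 6: rhs = 15, matching y values: none (0 points).
  x = 7: rhs = 15, matching y values: none (0 points).
  x = 8: rhs = 11, matching y values: none (0 points).
  x = 9: rhs = 9, matching y values: 3, 20 (2 points).
  x = 10: rhs = 15, matching y values: none (0 points).
  x = 11: rhs = 12, matching y values: 9, 14 (2 points).
  x = 12: rhs = 6, matching y values: 11, 12 (2 points).
  x = 13: rhs = 3, matching y values: 7, 16 (2 points).
  x = 14: rhs = 9, matching y values: 3, 20 (2 points).
  x = 15: rhs = 7, matching y values: none (0 points).
  x = 16: rhs = 3, matching y values: 7, 16 (2 points).
  x = 17: rhs = 3, matching y values: 7, 16 (2 points).
  x = 18: rhs = 13, matching y values: 6, 17 (2 points).
  x = 19: rhs = 16, matching y values: 4, 19 (2 points).
  x = 20: rhs = 18, matching y values: 8, 15 (2 points).
  x = 21: rhs = 2, matching y values: 5, 18 (2 points).
  x = 22: rhs = 20, matching y values: none (0 points).
Total affine count: 29.
Full point count |E(F_23)| = 29 + 1 = 30.
Hasse bound: |30 − (23+1)| = |6| = 6 ≤ 2√23 ≈ 9.5917 ✓.


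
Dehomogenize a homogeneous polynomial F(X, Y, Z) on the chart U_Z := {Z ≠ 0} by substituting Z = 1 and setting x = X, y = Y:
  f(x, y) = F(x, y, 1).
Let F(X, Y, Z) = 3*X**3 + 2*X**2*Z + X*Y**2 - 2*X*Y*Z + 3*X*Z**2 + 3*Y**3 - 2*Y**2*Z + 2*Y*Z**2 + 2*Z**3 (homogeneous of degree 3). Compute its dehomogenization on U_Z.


f(x, y) = 3*x**3 + 2*x**2 + x*y**2 - 2*x*y + 3*x + 3*y**3 - 2*y**2 + 2*y + 2

On U_Z we set Z = 1. Each monomial c·X^i·Y^j·Z^k in F becomes c·x^i·y^j·1^k = c·x^i·y^j.
Substituting Z = 1: F(X, Y, 1) = 3*x**3 + 2*x**2 + x*y**2 - 2*x*y + 3*x + 3*y**3 - 2*y**2 + 2*y + 2.
Note: deg(f) ≤ deg(F) = 3; strict inequality happens when F is divisible by Z (lost terms).


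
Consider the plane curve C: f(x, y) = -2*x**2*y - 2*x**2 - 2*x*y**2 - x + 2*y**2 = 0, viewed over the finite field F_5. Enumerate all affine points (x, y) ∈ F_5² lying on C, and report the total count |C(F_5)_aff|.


Affine F_5-points: {(0, 0), (1, 1), (2, 0), (2, 1), (4, 4)}; count = 5.

For each of the 25 pairs (x, y) ∈ F_5², evaluate f(x, y) mod 5. Record the zeros.
  x = 0: [0↦0, 1↦2, 2↦3, 3↦3, 4↦2]  zeros at y ∈ {0}
  x = 1: [0↦2, 1↦0, 2↦3, 3↦1, 4↦4]  zeros at y ∈ {1}
  x = 2: [0↦0, 1↦0, 2↦1, 3↦3, 4↦1]  zeros at y ∈ {0, 1}
  x = 3: [0↦4, 1↦2, 2↦2, 3↦4, 4↦3]  zeros at y ∈ ∅
  x = 4: [0↦4, 1↦1, 2↦1, 3↦4, 4↦0]  zeros at y ∈ {4}
Collecting zeros: affine points = {(0, 0), (1, 1), (2, 0), (2, 1), (4, 4)}.
Total count |C(F_5)_aff| = 5.


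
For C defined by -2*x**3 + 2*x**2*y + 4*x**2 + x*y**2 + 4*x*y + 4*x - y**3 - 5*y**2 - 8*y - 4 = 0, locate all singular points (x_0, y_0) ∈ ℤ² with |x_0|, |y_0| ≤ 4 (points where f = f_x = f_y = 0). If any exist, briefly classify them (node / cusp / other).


Singular points: {(0, -2)}; classification: cusp.

Compute partial derivatives:
  f_x = -6*x**2 + 4*x*y + 8*x + y**2 + 4*y + 4.
  f_y = 2*x**2 + 2*x*y + 4*x - 3*y**2 - 10*y - 8.
Scan x_0 ∈ {−4, ..., 4}. For each x_0, f_y(x_0, y) is a polynomial in y; find its integer roots y ∈ {−4, ..., 4}, then test f_x and f at those candidates.
  x = -4: f_y(-4, y) = -3*y**2 - 18*y + 8; no integer root y with |y| ≤ 4.
  x = -3: f_y(-3, y) = -3*y**2 - 16*y - 2; no integer root y with |y| ≤ 4.
  x = -2: f_y(-2, y) = -3*y**2 - 14*y - 8; vanishes at y ∈ {-4}. (-2, -4): f_x = -4 ≠ 0.
  x = -1: f_y(-1, y) = -3*y**2 - 12*y - 10; no integer root y with |y| ≤ 4.
  x = 0: f_y(0, y) = -3*y**2 - 10*y - 8; vanishes at y ∈ {-2}. (0, -2): f_x = 0, f = 0 — SINGULAR.
  x = 1: f_y(1, y) = -3*y**2 - 8*y - 2; no integer root y with |y| ≤ 4.
  x = 2: f_y(2, y) = -3*y**2 - 6*y + 8; no integer root y with |y| ≤ 4.
  x = 3: f_y(3, y) = -3*y**2 - 4*y + 22; no integer root y with |y| ≤ 4.
  x = 4: f_y(4, y) = -3*y**2 - 2*y + 40; vanishes at y ∈ {-4}. (4, -4): f_x = -124 ≠ 0.
Only singular point on the grid: (0, -2).
Classify: substitute x = 0 + u, y = -2 + v and expand: f = -2*u**3 + 2*u**2*v + u*v**2 - v**3 + v**2.
No constant or linear terms (consistent with a singular point). Quadratic part: v**2. Cubic part: -2*u**3 + 2*u**2*v + u*v**2 - v**3.
The quadratic part v**2 is a perfect square, so there is a single (double) tangent line v = 0, i.e. y = -2. Restricting the cubic part to that line (v = 0) leaves -2*u**3 ≠ 0, so f is not divisible by v and the branch is v² ≈ 2*u**3 to lowest order — this is a cusp.
Classification: cusp.


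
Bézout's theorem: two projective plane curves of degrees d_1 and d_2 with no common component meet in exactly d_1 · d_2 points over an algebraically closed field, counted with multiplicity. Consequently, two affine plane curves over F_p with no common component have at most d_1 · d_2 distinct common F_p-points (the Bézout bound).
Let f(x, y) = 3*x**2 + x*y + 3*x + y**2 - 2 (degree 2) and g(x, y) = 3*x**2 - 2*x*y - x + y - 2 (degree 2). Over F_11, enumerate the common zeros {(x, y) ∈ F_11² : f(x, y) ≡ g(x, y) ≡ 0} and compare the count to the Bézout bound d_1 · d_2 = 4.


Common zeros: {(8, 7)}; count = 1; Bézout bound = 4.

deg(f) = 2, deg(g) = 2, so Bézout bound = 4.
Scan x ∈ F_11. For each x, list the y ∈ F_11 with f(x, y) ≡ 0 and those with g(x, y) ≡ 0 (mod 11); the common zeros in that column are the intersection.
  x = 0: f ≡ 0 at y ∈ ∅; g ≡ 0 at y ∈ {2}; common: ∅.
  x = 1: f ≡ 0 at y ∈ ∅; g ≡ 0 at y ∈ {0}; common: ∅.
  x = 2: f ≡ 0 at y ∈ ∅; g ≡ 0 at y ∈ {10}; common: ∅.
  x = 3: f ≡ 0 at y ∈ {2, 6}; g ≡ 0 at y ∈ {0}; common: ∅.
  x = 4: f ≡ 0 at y ∈ {8, 10}; g ≡ 0 at y ∈ {6}; common: ∅.
  x = 5: f ≡ 0 at y ∈ {0, 6}; g ≡ 0 at y ∈ {10}; common: ∅.
  x = 6: f ≡ 0 at y ∈ ∅; g ≡ 0 at y ∈ ∅; common: ∅.
  x = 7: f ≡ 0 at y ∈ {7, 8}; g ≡ 0 at y ∈ {3}; common: ∅.
  x = 8: f ≡ 0 at y ∈ {7}; g ≡ 0 at y ∈ {7}; common: {7}.
  x = 9: f ≡ 0 at y ∈ ∅; g ≡ 0 at y ∈ {2}; common: ∅.
  x = 10: f ≡ 0 at y ∈ {2, 10}; g ≡ 0 at y ∈ {3}; common: ∅.
Collecting: common zeros = {(8, 7)}, so the count is 1.
Comparison with the Bézout bound: 1 ≤ 4 = deg(f)·deg(g), as expected for curves with no common component (the affine F_11-count falls short of the bound because intersections may lie at infinity, over extension fields, or carry multiplicity).


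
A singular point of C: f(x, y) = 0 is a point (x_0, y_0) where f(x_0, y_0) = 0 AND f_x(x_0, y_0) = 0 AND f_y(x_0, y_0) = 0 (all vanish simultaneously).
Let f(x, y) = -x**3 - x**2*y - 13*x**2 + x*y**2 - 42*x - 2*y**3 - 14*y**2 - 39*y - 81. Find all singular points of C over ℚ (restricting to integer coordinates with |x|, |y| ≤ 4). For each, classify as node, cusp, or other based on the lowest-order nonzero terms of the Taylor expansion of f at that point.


Singular points: {(-3, -3)}; classification: node.

Compute partial derivatives:
  f_x = -3*x**2 - 2*x*y - 26*x + y**2 - 42.
  f_y = -x**2 + 2*x*y - 6*y**2 - 28*y - 39.
Scan x_0 ∈ {−4, ..., 4}. For each x_0, f_y(x_0, y) is a polynomial in y; find its integer roots y ∈ {−4, ..., 4}, then test f_x and f at those candidates.
  x = -4: f_y(-4, y) = -6*y**2 - 36*y - 55; no integer root y with |y| ≤ 4.
  x = -3: f_y(-3, y) = -6*y**2 - 34*y - 48; vanishes at y ∈ {-3}. (-3, -3): f_x = 0, f = 0 — SINGULAR.
  x = -2: f_y(-2, y) = -6*y**2 - 32*y - 43; no integer root y with |y| ≤ 4.
  x = -1: f_y(-1, y) = -6*y**2 - 30*y - 40; no integer root y with |y| ≤ 4.
  x = 0: f_y(0, y) = -6*y**2 - 28*y - 39; no integer root y with |y| ≤ 4.
  x = 1: f_y(1, y) = -6*y**2 - 26*y - 40; no integer root y with |y| ≤ 4.
  x = 2: f_y(2, y) = -6*y**2 - 24*y - 43; no integer root y with |y| ≤ 4.
  x = 3: f_y(3, y) = -6*y**2 - 22*y - 48; no integer root y with |y| ≤ 4.
  x = 4: f_y(4, y) = -6*y**2 - 20*y - 55; no integer root y with |y| ≤ 4.
Only singular point on the grid: (-3, -3).
Classify: substitute x = -3 + u, y = -3 + v and expand: f = -u**3 - u**2*v - u**2 + u*v**2 - 2*v**3 + v**2.
No constant or linear terms (consistent with a singular point). Quadratic part: -u**2 + v**2. Cubic part: -u**3 - u**2*v + u*v**2 - 2*v**3.
The quadratic part v**2 - u**2 = (v − u)(v + u) splits into two distinct linear factors, so there are two distinct tangent lines y − -3 = ±(x − -3) — this is a node (ordinary double point).
Classification: node.


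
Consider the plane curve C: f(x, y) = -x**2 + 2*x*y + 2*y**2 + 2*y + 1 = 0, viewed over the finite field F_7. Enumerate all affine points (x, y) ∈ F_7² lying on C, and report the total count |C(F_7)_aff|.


Affine F_7-points: {(1, 0), (1, 5), (2, 5), (2, 6), (3, 4), (3, 6), (5, 4), (6, 0)}; count = 8.

For each of the 49 pairs (x, y) ∈ F_7², evaluate f(x, y) mod 7. Record the zeros.
  x = 0: [0↦1, 1↦5, 2↦6, 3↦4, 4↦6, 5↦5, 6↦1]  zeros at y ∈ ∅
  x = 1: [0↦0, 1↦6, 2↦2, 3↦2, 4↦6, 5↦0, 6↦5]  zeros at y ∈ {0, 5}
  x = 2: [0↦4, 1↦5, 2↦3, 3↦5, 4↦4, 5↦0, 6↦0]  zeros at y ∈ {5, 6}
  x = 3: [0↦6, 1↦2, 2↦2, 3↦6, 4↦0, 5↦5, 6↦0]  zeros at y ∈ {4, 6}
  x = 4: [0↦6, 1↦4, 2↦6, 3↦5, 4↦1, 5↦1, 6↦5]  zeros at y ∈ ∅
  x = 5: [0↦4, 1↦4, 2↦1, 3↦2, 4↦0, 5↦2, 6↦1]  zeros at y ∈ {4}
  x = 6: [0↦0, 1↦2, 2↦1, 3↦4, 4↦4, 5↦1, 6↦2]  zeros at y ∈ {0}
Collecting zeros: affine points = {(1, 0), (1, 5), (2, 5), (2, 6), (3, 4), (3, 6), (5, 4), (6, 0)}.
Total count |C(F_7)_aff| = 8.
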